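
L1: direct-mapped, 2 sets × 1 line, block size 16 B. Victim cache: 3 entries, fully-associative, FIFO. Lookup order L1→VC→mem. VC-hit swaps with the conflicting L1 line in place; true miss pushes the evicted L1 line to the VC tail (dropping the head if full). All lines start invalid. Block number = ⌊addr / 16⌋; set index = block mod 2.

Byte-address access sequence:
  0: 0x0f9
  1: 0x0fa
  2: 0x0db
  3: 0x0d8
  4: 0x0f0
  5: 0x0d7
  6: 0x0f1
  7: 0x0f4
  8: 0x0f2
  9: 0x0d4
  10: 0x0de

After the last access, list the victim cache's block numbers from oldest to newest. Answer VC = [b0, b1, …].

VC = [15]

0: 0xf9 (blk 15, set 1) → MISS  vc=[]
1: 0xfa (blk 15, set 1) → L1-HIT  vc=[]
2: 0xdb (blk 13, set 1) → MISS  vc=[15]
3: 0xd8 (blk 13, set 1) → L1-HIT  vc=[15]
4: 0xf0 (blk 15, set 1) → VC-HIT  vc=[13]
5: 0xd7 (blk 13, set 1) → VC-HIT  vc=[15]
6: 0xf1 (blk 15, set 1) → VC-HIT  vc=[13]
7: 0xf4 (blk 15, set 1) → L1-HIT  vc=[13]
8: 0xf2 (blk 15, set 1) → L1-HIT  vc=[13]
9: 0xd4 (blk 13, set 1) → VC-HIT  vc=[15]
10: 0xde (blk 13, set 1) → L1-HIT  vc=[15]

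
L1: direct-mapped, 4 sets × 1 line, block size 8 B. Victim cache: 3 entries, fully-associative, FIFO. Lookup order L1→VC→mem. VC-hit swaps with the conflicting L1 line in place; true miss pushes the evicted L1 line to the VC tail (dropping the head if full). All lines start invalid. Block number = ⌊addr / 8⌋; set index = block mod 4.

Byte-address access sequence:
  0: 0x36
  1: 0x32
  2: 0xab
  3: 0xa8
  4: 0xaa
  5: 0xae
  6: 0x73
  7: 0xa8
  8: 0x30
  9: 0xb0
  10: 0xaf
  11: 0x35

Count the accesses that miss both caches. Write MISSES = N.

MISSES = 4

0: 0x36 (blk 6, set 2) → MISS  vc=[]
1: 0x32 (blk 6, set 2) → L1-HIT  vc=[]
2: 0xab (blk 21, set 1) → MISS  vc=[]
3: 0xa8 (blk 21, set 1) → L1-HIT  vc=[]
4: 0xaa (blk 21, set 1) → L1-HIT  vc=[]
5: 0xae (blk 21, set 1) → L1-HIT  vc=[]
6: 0x73 (blk 14, set 2) → MISS  vc=[6]
7: 0xa8 (blk 21, set 1) → L1-HIT  vc=[6]
8: 0x30 (blk 6, set 2) → VC-HIT  vc=[14]
9: 0xb0 (blk 22, set 2) → MISS  vc=[14, 6]
10: 0xaf (blk 21, set 1) → L1-HIT  vc=[14, 6]
11: 0x35 (blk 6, set 2) → VC-HIT  vc=[14, 22]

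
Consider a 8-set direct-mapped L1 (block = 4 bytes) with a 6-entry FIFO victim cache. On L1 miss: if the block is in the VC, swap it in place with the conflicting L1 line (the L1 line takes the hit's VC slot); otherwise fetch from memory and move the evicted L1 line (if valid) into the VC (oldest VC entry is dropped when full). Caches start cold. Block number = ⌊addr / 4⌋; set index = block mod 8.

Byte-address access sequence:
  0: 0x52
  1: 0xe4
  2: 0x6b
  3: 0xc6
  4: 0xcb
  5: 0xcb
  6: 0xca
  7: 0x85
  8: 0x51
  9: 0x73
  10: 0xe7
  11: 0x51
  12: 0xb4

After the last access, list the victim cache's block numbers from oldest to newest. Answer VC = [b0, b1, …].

VC = [33, 26, 49, 28]

  [0] addr=0x52 blk=20 s=4: MISS | VC []
  [1] addr=0xe4 blk=57 s=1: MISS | VC []
  [2] addr=0x6b blk=26 s=2: MISS | VC []
  [3] addr=0xc6 blk=49 s=1: MISS | VC [57]
  [4] addr=0xcb blk=50 s=2: MISS | VC [57, 26]
  [5] addr=0xcb blk=50 s=2: L1-HIT | VC [57, 26]
  [6] addr=0xca blk=50 s=2: L1-HIT | VC [57, 26]
  [7] addr=0x85 blk=33 s=1: MISS | VC [57, 26, 49]
  [8] addr=0x51 blk=20 s=4: L1-HIT | VC [57, 26, 49]
  [9] addr=0x73 blk=28 s=4: MISS | VC [57, 26, 49, 20]
  [10] addr=0xe7 blk=57 s=1: VC-HIT | VC [33, 26, 49, 20]
  [11] addr=0x51 blk=20 s=4: VC-HIT | VC [33, 26, 49, 28]
  [12] addr=0xb4 blk=45 s=5: MISS | VC [33, 26, 49, 28]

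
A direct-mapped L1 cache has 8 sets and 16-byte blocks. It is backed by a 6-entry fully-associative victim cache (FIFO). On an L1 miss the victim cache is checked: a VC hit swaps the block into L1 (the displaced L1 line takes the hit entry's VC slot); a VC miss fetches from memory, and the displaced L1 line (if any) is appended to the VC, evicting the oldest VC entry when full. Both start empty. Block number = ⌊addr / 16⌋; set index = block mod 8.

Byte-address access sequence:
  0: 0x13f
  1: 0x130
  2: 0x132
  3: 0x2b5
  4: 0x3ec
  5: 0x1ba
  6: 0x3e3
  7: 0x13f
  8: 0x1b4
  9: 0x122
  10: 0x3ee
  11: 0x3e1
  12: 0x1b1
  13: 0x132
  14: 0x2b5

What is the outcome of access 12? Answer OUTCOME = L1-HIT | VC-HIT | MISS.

OUTCOME = L1-HIT

0: 0x13f (blk 19, set 3) → MISS  vc=[]
1: 0x130 (blk 19, set 3) → L1-HIT  vc=[]
2: 0x132 (blk 19, set 3) → L1-HIT  vc=[]
3: 0x2b5 (blk 43, set 3) → MISS  vc=[19]
4: 0x3ec (blk 62, set 6) → MISS  vc=[19]
5: 0x1ba (blk 27, set 3) → MISS  vc=[19, 43]
6: 0x3e3 (blk 62, set 6) → L1-HIT  vc=[19, 43]
7: 0x13f (blk 19, set 3) → VC-HIT  vc=[27, 43]
8: 0x1b4 (blk 27, set 3) → VC-HIT  vc=[19, 43]
9: 0x122 (blk 18, set 2) → MISS  vc=[19, 43]
10: 0x3ee (blk 62, set 6) → L1-HIT  vc=[19, 43]
11: 0x3e1 (blk 62, set 6) → L1-HIT  vc=[19, 43]
12: 0x1b1 (blk 27, set 3) → L1-HIT  vc=[19, 43]
13: 0x132 (blk 19, set 3) → VC-HIT  vc=[27, 43]
14: 0x2b5 (blk 43, set 3) → VC-HIT  vc=[27, 19]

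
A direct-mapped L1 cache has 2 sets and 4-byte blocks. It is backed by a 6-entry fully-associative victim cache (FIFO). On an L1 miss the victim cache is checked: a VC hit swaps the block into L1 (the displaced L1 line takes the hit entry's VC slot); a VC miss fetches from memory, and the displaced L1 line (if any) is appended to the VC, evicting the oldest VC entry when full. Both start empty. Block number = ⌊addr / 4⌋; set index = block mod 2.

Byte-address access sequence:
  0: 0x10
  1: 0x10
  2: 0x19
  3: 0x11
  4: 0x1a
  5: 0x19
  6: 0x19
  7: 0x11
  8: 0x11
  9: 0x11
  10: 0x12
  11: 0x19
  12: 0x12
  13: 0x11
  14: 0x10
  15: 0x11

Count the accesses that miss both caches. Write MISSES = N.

0: 0x10 (blk 4, set 0) → MISS  vc=[]
1: 0x10 (blk 4, set 0) → L1-HIT  vc=[]
2: 0x19 (blk 6, set 0) → MISS  vc=[4]
3: 0x11 (blk 4, set 0) → VC-HIT  vc=[6]
4: 0x1a (blk 6, set 0) → VC-HIT  vc=[4]
5: 0x19 (blk 6, set 0) → L1-HIT  vc=[4]
6: 0x19 (blk 6, set 0) → L1-HIT  vc=[4]
7: 0x11 (blk 4, set 0) → VC-HIT  vc=[6]
8: 0x11 (blk 4, set 0) → L1-HIT  vc=[6]
9: 0x11 (blk 4, set 0) → L1-HIT  vc=[6]
10: 0x12 (blk 4, set 0) → L1-HIT  vc=[6]
11: 0x19 (blk 6, set 0) → VC-HIT  vc=[4]
12: 0x12 (blk 4, set 0) → VC-HIT  vc=[6]
13: 0x11 (blk 4, set 0) → L1-HIT  vc=[6]
14: 0x10 (blk 4, set 0) → L1-HIT  vc=[6]
15: 0x11 (blk 4, set 0) → L1-HIT  vc=[6]

MISSES = 2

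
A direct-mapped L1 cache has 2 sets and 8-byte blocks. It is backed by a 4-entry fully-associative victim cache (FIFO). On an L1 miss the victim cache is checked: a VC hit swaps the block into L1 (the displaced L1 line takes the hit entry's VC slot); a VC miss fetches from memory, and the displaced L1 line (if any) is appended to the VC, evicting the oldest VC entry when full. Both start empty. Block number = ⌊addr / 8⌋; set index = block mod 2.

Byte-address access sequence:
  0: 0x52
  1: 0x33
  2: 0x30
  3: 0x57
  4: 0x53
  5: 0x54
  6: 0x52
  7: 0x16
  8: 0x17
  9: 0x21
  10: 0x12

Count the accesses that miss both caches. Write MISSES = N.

MISSES = 4

  [0] addr=0x52 blk=10 s=0: MISS | VC []
  [1] addr=0x33 blk=6 s=0: MISS | VC [10]
  [2] addr=0x30 blk=6 s=0: L1-HIT | VC [10]
  [3] addr=0x57 blk=10 s=0: VC-HIT | VC [6]
  [4] addr=0x53 blk=10 s=0: L1-HIT | VC [6]
  [5] addr=0x54 blk=10 s=0: L1-HIT | VC [6]
  [6] addr=0x52 blk=10 s=0: L1-HIT | VC [6]
  [7] addr=0x16 blk=2 s=0: MISS | VC [6, 10]
  [8] addr=0x17 blk=2 s=0: L1-HIT | VC [6, 10]
  [9] addr=0x21 blk=4 s=0: MISS | VC [6, 10, 2]
  [10] addr=0x12 blk=2 s=0: VC-HIT | VC [6, 10, 4]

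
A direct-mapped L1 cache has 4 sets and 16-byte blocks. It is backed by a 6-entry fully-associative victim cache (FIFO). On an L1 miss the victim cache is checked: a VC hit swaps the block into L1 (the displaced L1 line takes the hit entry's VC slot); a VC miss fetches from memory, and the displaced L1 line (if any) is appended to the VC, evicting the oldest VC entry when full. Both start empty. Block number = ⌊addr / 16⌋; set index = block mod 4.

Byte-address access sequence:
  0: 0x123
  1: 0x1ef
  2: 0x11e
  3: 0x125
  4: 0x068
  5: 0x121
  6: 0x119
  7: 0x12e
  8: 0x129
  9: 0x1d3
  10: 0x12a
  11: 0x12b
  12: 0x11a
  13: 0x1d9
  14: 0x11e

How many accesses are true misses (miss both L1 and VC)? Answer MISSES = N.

MISSES = 5

0: 0x123 (blk 18, set 2) → MISS  vc=[]
1: 0x1ef (blk 30, set 2) → MISS  vc=[18]
2: 0x11e (blk 17, set 1) → MISS  vc=[18]
3: 0x125 (blk 18, set 2) → VC-HIT  vc=[30]
4: 0x68 (blk 6, set 2) → MISS  vc=[30, 18]
5: 0x121 (blk 18, set 2) → VC-HIT  vc=[30, 6]
6: 0x119 (blk 17, set 1) → L1-HIT  vc=[30, 6]
7: 0x12e (blk 18, set 2) → L1-HIT  vc=[30, 6]
8: 0x129 (blk 18, set 2) → L1-HIT  vc=[30, 6]
9: 0x1d3 (blk 29, set 1) → MISS  vc=[30, 6, 17]
10: 0x12a (blk 18, set 2) → L1-HIT  vc=[30, 6, 17]
11: 0x12b (blk 18, set 2) → L1-HIT  vc=[30, 6, 17]
12: 0x11a (blk 17, set 1) → VC-HIT  vc=[30, 6, 29]
13: 0x1d9 (blk 29, set 1) → VC-HIT  vc=[30, 6, 17]
14: 0x11e (blk 17, set 1) → VC-HIT  vc=[30, 6, 29]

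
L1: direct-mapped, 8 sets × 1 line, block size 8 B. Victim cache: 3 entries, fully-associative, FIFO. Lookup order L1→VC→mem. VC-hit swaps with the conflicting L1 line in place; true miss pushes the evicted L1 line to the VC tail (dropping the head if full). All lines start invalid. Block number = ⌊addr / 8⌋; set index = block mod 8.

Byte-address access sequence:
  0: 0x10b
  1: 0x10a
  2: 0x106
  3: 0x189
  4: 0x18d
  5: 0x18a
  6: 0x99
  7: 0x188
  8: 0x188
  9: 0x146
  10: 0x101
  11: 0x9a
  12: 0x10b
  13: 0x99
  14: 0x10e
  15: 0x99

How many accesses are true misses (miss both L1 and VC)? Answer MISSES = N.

MISSES = 5

#0 0x10b→b33/s1 MISS; vc=[]
#1 0x10a→b33/s1 L1-HIT; vc=[]
#2 0x106→b32/s0 MISS; vc=[]
#3 0x189→b49/s1 MISS; vc=[33]
#4 0x18d→b49/s1 L1-HIT; vc=[33]
#5 0x18a→b49/s1 L1-HIT; vc=[33]
#6 0x99→b19/s3 MISS; vc=[33]
#7 0x188→b49/s1 L1-HIT; vc=[33]
#8 0x188→b49/s1 L1-HIT; vc=[33]
#9 0x146→b40/s0 MISS; vc=[33,32]
#10 0x101→b32/s0 VC-HIT; vc=[33,40]
#11 0x9a→b19/s3 L1-HIT; vc=[33,40]
#12 0x10b→b33/s1 VC-HIT; vc=[49,40]
#13 0x99→b19/s3 L1-HIT; vc=[49,40]
#14 0x10e→b33/s1 L1-HIT; vc=[49,40]
#15 0x99→b19/s3 L1-HIT; vc=[49,40]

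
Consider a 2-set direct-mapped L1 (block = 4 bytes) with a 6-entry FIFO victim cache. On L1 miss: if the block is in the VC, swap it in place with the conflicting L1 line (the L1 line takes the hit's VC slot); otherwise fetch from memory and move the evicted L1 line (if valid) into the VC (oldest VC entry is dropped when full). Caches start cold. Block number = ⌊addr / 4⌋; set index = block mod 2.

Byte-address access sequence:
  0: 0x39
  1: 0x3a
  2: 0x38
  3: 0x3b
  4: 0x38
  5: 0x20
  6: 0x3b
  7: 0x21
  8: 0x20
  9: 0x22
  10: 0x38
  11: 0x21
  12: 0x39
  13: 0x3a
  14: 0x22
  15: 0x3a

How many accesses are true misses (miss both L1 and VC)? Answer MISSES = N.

  [0] addr=0x39 blk=14 s=0: MISS | VC []
  [1] addr=0x3a blk=14 s=0: L1-HIT | VC []
  [2] addr=0x38 blk=14 s=0: L1-HIT | VC []
  [3] addr=0x3b blk=14 s=0: L1-HIT | VC []
  [4] addr=0x38 blk=14 s=0: L1-HIT | VC []
  [5] addr=0x20 blk=8 s=0: MISS | VC [14]
  [6] addr=0x3b blk=14 s=0: VC-HIT | VC [8]
  [7] addr=0x21 blk=8 s=0: VC-HIT | VC [14]
  [8] addr=0x20 blk=8 s=0: L1-HIT | VC [14]
  [9] addr=0x22 blk=8 s=0: L1-HIT | VC [14]
  [10] addr=0x38 blk=14 s=0: VC-HIT | VC [8]
  [11] addr=0x21 blk=8 s=0: VC-HIT | VC [14]
  [12] addr=0x39 blk=14 s=0: VC-HIT | VC [8]
  [13] addr=0x3a blk=14 s=0: L1-HIT | VC [8]
  [14] addr=0x22 blk=8 s=0: VC-HIT | VC [14]
  [15] addr=0x3a blk=14 s=0: VC-HIT | VC [8]

MISSES = 2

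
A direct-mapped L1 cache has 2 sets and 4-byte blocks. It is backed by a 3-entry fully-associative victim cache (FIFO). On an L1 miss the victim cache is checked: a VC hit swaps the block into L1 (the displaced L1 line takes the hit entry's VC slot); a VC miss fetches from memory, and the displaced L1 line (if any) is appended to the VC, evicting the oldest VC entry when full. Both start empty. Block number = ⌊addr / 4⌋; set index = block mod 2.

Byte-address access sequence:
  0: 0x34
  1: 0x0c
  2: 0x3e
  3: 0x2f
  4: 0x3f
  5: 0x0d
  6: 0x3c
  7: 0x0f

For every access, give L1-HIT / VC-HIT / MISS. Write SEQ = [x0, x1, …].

0: 0x34 (blk 13, set 1) → MISS  vc=[]
1: 0xc (blk 3, set 1) → MISS  vc=[13]
2: 0x3e (blk 15, set 1) → MISS  vc=[13, 3]
3: 0x2f (blk 11, set 1) → MISS  vc=[13, 3, 15]
4: 0x3f (blk 15, set 1) → VC-HIT  vc=[13, 3, 11]
5: 0xd (blk 3, set 1) → VC-HIT  vc=[13, 15, 11]
6: 0x3c (blk 15, set 1) → VC-HIT  vc=[13, 3, 11]
7: 0xf (blk 3, set 1) → VC-HIT  vc=[13, 15, 11]

SEQ = [MISS, MISS, MISS, MISS, VC-HIT, VC-HIT, VC-HIT, VC-HIT]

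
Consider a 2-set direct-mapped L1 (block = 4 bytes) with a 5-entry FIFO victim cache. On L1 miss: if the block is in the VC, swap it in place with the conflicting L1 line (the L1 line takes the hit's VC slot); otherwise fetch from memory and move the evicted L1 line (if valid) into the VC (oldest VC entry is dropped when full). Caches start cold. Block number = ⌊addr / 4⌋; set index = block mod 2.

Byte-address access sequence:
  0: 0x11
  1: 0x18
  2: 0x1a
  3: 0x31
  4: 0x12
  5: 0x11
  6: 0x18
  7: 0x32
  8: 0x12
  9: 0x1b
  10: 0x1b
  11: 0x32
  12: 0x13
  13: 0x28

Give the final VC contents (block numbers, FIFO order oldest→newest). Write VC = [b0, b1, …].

VC = [12, 6, 4]

  [0] addr=0x11 blk=4 s=0: MISS | VC []
  [1] addr=0x18 blk=6 s=0: MISS | VC [4]
  [2] addr=0x1a blk=6 s=0: L1-HIT | VC [4]
  [3] addr=0x31 blk=12 s=0: MISS | VC [4, 6]
  [4] addr=0x12 blk=4 s=0: VC-HIT | VC [12, 6]
  [5] addr=0x11 blk=4 s=0: L1-HIT | VC [12, 6]
  [6] addr=0x18 blk=6 s=0: VC-HIT | VC [12, 4]
  [7] addr=0x32 blk=12 s=0: VC-HIT | VC [6, 4]
  [8] addr=0x12 blk=4 s=0: VC-HIT | VC [6, 12]
  [9] addr=0x1b blk=6 s=0: VC-HIT | VC [4, 12]
  [10] addr=0x1b blk=6 s=0: L1-HIT | VC [4, 12]
  [11] addr=0x32 blk=12 s=0: VC-HIT | VC [4, 6]
  [12] addr=0x13 blk=4 s=0: VC-HIT | VC [12, 6]
  [13] addr=0x28 blk=10 s=0: MISS | VC [12, 6, 4]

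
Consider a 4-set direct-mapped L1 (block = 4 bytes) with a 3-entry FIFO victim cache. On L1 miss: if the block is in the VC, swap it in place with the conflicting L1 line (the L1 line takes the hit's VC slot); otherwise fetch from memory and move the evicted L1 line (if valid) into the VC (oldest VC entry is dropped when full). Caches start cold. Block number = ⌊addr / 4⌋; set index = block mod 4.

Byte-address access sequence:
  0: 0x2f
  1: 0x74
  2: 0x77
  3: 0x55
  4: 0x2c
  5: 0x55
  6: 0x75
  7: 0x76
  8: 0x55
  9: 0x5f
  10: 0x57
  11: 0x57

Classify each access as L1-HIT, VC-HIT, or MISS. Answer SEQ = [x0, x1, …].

SEQ = [MISS, MISS, L1-HIT, MISS, L1-HIT, L1-HIT, VC-HIT, L1-HIT, VC-HIT, MISS, L1-HIT, L1-HIT]

0: 0x2f (blk 11, set 3) → MISS  vc=[]
1: 0x74 (blk 29, set 1) → MISS  vc=[]
2: 0x77 (blk 29, set 1) → L1-HIT  vc=[]
3: 0x55 (blk 21, set 1) → MISS  vc=[29]
4: 0x2c (blk 11, set 3) → L1-HIT  vc=[29]
5: 0x55 (blk 21, set 1) → L1-HIT  vc=[29]
6: 0x75 (blk 29, set 1) → VC-HIT  vc=[21]
7: 0x76 (blk 29, set 1) → L1-HIT  vc=[21]
8: 0x55 (blk 21, set 1) → VC-HIT  vc=[29]
9: 0x5f (blk 23, set 3) → MISS  vc=[29, 11]
10: 0x57 (blk 21, set 1) → L1-HIT  vc=[29, 11]
11: 0x57 (blk 21, set 1) → L1-HIT  vc=[29, 11]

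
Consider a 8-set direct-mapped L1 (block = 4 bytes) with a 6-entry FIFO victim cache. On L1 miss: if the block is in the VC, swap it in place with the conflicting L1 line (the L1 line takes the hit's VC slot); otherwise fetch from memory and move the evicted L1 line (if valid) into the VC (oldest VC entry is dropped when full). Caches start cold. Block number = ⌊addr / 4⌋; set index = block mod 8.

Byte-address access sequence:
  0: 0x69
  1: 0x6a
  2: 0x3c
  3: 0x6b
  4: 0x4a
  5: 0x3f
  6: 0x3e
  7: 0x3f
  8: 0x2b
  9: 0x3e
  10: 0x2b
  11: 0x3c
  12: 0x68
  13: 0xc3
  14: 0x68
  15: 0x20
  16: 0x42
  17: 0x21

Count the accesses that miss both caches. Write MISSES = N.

MISSES = 7

#0 0x69→b26/s2 MISS; vc=[]
#1 0x6a→b26/s2 L1-HIT; vc=[]
#2 0x3c→b15/s7 MISS; vc=[]
#3 0x6b→b26/s2 L1-HIT; vc=[]
#4 0x4a→b18/s2 MISS; vc=[26]
#5 0x3f→b15/s7 L1-HIT; vc=[26]
#6 0x3e→b15/s7 L1-HIT; vc=[26]
#7 0x3f→b15/s7 L1-HIT; vc=[26]
#8 0x2b→b10/s2 MISS; vc=[26,18]
#9 0x3e→b15/s7 L1-HIT; vc=[26,18]
#10 0x2b→b10/s2 L1-HIT; vc=[26,18]
#11 0x3c→b15/s7 L1-HIT; vc=[26,18]
#12 0x68→b26/s2 VC-HIT; vc=[10,18]
#13 0xc3→b48/s0 MISS; vc=[10,18]
#14 0x68→b26/s2 L1-HIT; vc=[10,18]
#15 0x20→b8/s0 MISS; vc=[10,18,48]
#16 0x42→b16/s0 MISS; vc=[10,18,48,8]
#17 0x21→b8/s0 VC-HIT; vc=[10,18,48,16]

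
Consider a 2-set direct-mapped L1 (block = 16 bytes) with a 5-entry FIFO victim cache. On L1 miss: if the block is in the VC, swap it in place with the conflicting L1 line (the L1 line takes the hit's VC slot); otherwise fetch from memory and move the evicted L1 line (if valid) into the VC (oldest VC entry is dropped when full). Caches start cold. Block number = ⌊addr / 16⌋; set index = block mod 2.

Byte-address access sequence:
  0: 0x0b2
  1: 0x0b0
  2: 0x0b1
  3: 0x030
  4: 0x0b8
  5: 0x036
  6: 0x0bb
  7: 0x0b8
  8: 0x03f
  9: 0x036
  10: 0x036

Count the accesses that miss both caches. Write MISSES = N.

#0 0xb2→b11/s1 MISS; vc=[]
#1 0xb0→b11/s1 L1-HIT; vc=[]
#2 0xb1→b11/s1 L1-HIT; vc=[]
#3 0x30→b3/s1 MISS; vc=[11]
#4 0xb8→b11/s1 VC-HIT; vc=[3]
#5 0x36→b3/s1 VC-HIT; vc=[11]
#6 0xbb→b11/s1 VC-HIT; vc=[3]
#7 0xb8→b11/s1 L1-HIT; vc=[3]
#8 0x3f→b3/s1 VC-HIT; vc=[11]
#9 0x36→b3/s1 L1-HIT; vc=[11]
#10 0x36→b3/s1 L1-HIT; vc=[11]

MISSES = 2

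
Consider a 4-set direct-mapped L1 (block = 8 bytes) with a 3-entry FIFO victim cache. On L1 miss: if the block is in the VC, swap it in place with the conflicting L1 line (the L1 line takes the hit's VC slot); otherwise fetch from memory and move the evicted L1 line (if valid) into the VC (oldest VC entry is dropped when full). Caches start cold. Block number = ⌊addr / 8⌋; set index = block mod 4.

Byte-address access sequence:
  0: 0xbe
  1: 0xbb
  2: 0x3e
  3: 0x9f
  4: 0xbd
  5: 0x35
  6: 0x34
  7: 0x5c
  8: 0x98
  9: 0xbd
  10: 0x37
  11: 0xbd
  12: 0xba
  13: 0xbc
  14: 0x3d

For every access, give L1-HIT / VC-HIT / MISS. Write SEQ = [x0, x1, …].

SEQ = [MISS, L1-HIT, MISS, MISS, VC-HIT, MISS, L1-HIT, MISS, VC-HIT, VC-HIT, L1-HIT, L1-HIT, L1-HIT, L1-HIT, VC-HIT]

  [0] addr=0xbe blk=23 s=3: MISS | VC []
  [1] addr=0xbb blk=23 s=3: L1-HIT | VC []
  [2] addr=0x3e blk=7 s=3: MISS | VC [23]
  [3] addr=0x9f blk=19 s=3: MISS | VC [23, 7]
  [4] addr=0xbd blk=23 s=3: VC-HIT | VC [19, 7]
  [5] addr=0x35 blk=6 s=2: MISS | VC [19, 7]
  [6] addr=0x34 blk=6 s=2: L1-HIT | VC [19, 7]
  [7] addr=0x5c blk=11 s=3: MISS | VC [19, 7, 23]
  [8] addr=0x98 blk=19 s=3: VC-HIT | VC [11, 7, 23]
  [9] addr=0xbd blk=23 s=3: VC-HIT | VC [11, 7, 19]
  [10] addr=0x37 blk=6 s=2: L1-HIT | VC [11, 7, 19]
  [11] addr=0xbd blk=23 s=3: L1-HIT | VC [11, 7, 19]
  [12] addr=0xba blk=23 s=3: L1-HIT | VC [11, 7, 19]
  [13] addr=0xbc blk=23 s=3: L1-HIT | VC [11, 7, 19]
  [14] addr=0x3d blk=7 s=3: VC-HIT | VC [11, 23, 19]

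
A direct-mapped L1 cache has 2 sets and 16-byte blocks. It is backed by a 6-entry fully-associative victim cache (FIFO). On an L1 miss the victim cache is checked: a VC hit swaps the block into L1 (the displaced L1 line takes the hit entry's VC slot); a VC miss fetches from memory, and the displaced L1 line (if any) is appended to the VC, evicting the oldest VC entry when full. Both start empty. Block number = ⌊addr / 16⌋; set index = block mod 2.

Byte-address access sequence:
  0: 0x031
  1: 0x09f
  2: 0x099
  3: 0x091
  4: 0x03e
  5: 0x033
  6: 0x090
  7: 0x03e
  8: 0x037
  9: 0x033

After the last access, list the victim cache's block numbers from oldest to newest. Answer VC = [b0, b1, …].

VC = [9]

#0 0x31→b3/s1 MISS; vc=[]
#1 0x9f→b9/s1 MISS; vc=[3]
#2 0x99→b9/s1 L1-HIT; vc=[3]
#3 0x91→b9/s1 L1-HIT; vc=[3]
#4 0x3e→b3/s1 VC-HIT; vc=[9]
#5 0x33→b3/s1 L1-HIT; vc=[9]
#6 0x90→b9/s1 VC-HIT; vc=[3]
#7 0x3e→b3/s1 VC-HIT; vc=[9]
#8 0x37→b3/s1 L1-HIT; vc=[9]
#9 0x33→b3/s1 L1-HIT; vc=[9]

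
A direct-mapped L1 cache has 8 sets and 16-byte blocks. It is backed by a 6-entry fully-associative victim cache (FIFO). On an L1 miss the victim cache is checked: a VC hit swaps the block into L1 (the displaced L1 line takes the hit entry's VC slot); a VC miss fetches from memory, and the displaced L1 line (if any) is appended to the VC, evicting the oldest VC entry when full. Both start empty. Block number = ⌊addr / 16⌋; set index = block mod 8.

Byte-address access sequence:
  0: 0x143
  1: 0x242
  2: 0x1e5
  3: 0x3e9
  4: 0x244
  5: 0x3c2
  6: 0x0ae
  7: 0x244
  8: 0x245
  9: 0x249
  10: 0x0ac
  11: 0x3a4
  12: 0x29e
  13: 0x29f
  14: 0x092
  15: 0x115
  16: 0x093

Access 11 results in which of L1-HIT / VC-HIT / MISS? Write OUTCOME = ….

OUTCOME = MISS

  [0] addr=0x143 blk=20 s=4: MISS | VC []
  [1] addr=0x242 blk=36 s=4: MISS | VC [20]
  [2] addr=0x1e5 blk=30 s=6: MISS | VC [20]
  [3] addr=0x3e9 blk=62 s=6: MISS | VC [20, 30]
  [4] addr=0x244 blk=36 s=4: L1-HIT | VC [20, 30]
  [5] addr=0x3c2 blk=60 s=4: MISS | VC [20, 30, 36]
  [6] addr=0xae blk=10 s=2: MISS | VC [20, 30, 36]
  [7] addr=0x244 blk=36 s=4: VC-HIT | VC [20, 30, 60]
  [8] addr=0x245 blk=36 s=4: L1-HIT | VC [20, 30, 60]
  [9] addr=0x249 blk=36 s=4: L1-HIT | VC [20, 30, 60]
  [10] addr=0xac blk=10 s=2: L1-HIT | VC [20, 30, 60]
  [11] addr=0x3a4 blk=58 s=2: MISS | VC [20, 30, 60, 10]
  [12] addr=0x29e blk=41 s=1: MISS | VC [20, 30, 60, 10]
  [13] addr=0x29f blk=41 s=1: L1-HIT | VC [20, 30, 60, 10]
  [14] addr=0x92 blk=9 s=1: MISS | VC [20, 30, 60, 10, 41]
  [15] addr=0x115 blk=17 s=1: MISS | VC [20, 30, 60, 10, 41, 9]
  [16] addr=0x93 blk=9 s=1: VC-HIT | VC [20, 30, 60, 10, 41, 17]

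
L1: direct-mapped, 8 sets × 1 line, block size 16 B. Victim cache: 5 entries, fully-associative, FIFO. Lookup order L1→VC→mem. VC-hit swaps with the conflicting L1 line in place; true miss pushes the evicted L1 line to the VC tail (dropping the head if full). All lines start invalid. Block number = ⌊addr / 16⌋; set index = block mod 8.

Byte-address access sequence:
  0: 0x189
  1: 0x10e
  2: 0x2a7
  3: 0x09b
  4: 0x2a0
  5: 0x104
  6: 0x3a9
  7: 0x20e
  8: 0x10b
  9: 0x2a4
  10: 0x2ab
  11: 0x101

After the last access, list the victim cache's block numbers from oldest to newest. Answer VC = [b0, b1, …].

#0 0x189→b24/s0 MISS; vc=[]
#1 0x10e→b16/s0 MISS; vc=[24]
#2 0x2a7→b42/s2 MISS; vc=[24]
#3 0x9b→b9/s1 MISS; vc=[24]
#4 0x2a0→b42/s2 L1-HIT; vc=[24]
#5 0x104→b16/s0 L1-HIT; vc=[24]
#6 0x3a9→b58/s2 MISS; vc=[24,42]
#7 0x20e→b32/s0 MISS; vc=[24,42,16]
#8 0x10b→b16/s0 VC-HIT; vc=[24,42,32]
#9 0x2a4→b42/s2 VC-HIT; vc=[24,58,32]
#10 0x2ab→b42/s2 L1-HIT; vc=[24,58,32]
#11 0x101→b16/s0 L1-HIT; vc=[24,58,32]

VC = [24, 58, 32]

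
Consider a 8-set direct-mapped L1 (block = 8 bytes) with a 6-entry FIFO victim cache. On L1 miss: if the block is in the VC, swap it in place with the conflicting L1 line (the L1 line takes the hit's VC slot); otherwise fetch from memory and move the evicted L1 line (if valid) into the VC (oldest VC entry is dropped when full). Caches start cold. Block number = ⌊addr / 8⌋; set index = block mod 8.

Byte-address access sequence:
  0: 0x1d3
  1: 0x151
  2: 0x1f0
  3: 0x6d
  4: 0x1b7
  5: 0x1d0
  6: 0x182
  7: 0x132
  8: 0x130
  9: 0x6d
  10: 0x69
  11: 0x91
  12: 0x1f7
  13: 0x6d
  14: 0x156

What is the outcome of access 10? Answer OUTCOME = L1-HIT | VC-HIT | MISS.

0: 0x1d3 (blk 58, set 2) → MISS  vc=[]
1: 0x151 (blk 42, set 2) → MISS  vc=[58]
2: 0x1f0 (blk 62, set 6) → MISS  vc=[58]
3: 0x6d (blk 13, set 5) → MISS  vc=[58]
4: 0x1b7 (blk 54, set 6) → MISS  vc=[58, 62]
5: 0x1d0 (blk 58, set 2) → VC-HIT  vc=[42, 62]
6: 0x182 (blk 48, set 0) → MISS  vc=[42, 62]
7: 0x132 (blk 38, set 6) → MISS  vc=[42, 62, 54]
8: 0x130 (blk 38, set 6) → L1-HIT  vc=[42, 62, 54]
9: 0x6d (blk 13, set 5) → L1-HIT  vc=[42, 62, 54]
10: 0x69 (blk 13, set 5) → L1-HIT  vc=[42, 62, 54]
11: 0x91 (blk 18, set 2) → MISS  vc=[42, 62, 54, 58]
12: 0x1f7 (blk 62, set 6) → VC-HIT  vc=[42, 38, 54, 58]
13: 0x6d (blk 13, set 5) → L1-HIT  vc=[42, 38, 54, 58]
14: 0x156 (blk 42, set 2) → VC-HIT  vc=[18, 38, 54, 58]

OUTCOME = L1-HIT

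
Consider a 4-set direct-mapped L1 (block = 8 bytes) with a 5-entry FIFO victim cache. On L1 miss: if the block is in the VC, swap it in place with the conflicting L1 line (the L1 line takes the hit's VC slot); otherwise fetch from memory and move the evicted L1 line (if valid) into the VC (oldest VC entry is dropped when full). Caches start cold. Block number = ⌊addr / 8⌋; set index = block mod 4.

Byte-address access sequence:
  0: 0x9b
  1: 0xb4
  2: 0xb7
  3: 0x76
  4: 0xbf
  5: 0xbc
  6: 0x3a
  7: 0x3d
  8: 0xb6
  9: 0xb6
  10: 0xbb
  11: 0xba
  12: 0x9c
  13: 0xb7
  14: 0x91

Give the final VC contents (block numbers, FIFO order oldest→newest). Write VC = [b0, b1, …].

  [0] addr=0x9b blk=19 s=3: MISS | VC []
  [1] addr=0xb4 blk=22 s=2: MISS | VC []
  [2] addr=0xb7 blk=22 s=2: L1-HIT | VC []
  [3] addr=0x76 blk=14 s=2: MISS | VC [22]
  [4] addr=0xbf blk=23 s=3: MISS | VC [22, 19]
  [5] addr=0xbc blk=23 s=3: L1-HIT | VC [22, 19]
  [6] addr=0x3a blk=7 s=3: MISS | VC [22, 19, 23]
  [7] addr=0x3d blk=7 s=3: L1-HIT | VC [22, 19, 23]
  [8] addr=0xb6 blk=22 s=2: VC-HIT | VC [14, 19, 23]
  [9] addr=0xb6 blk=22 s=2: L1-HIT | VC [14, 19, 23]
  [10] addr=0xbb blk=23 s=3: VC-HIT | VC [14, 19, 7]
  [11] addr=0xba blk=23 s=3: L1-HIT | VC [14, 19, 7]
  [12] addr=0x9c blk=19 s=3: VC-HIT | VC [14, 23, 7]
  [13] addr=0xb7 blk=22 s=2: L1-HIT | VC [14, 23, 7]
  [14] addr=0x91 blk=18 s=2: MISS | VC [14, 23, 7, 22]

VC = [14, 23, 7, 22]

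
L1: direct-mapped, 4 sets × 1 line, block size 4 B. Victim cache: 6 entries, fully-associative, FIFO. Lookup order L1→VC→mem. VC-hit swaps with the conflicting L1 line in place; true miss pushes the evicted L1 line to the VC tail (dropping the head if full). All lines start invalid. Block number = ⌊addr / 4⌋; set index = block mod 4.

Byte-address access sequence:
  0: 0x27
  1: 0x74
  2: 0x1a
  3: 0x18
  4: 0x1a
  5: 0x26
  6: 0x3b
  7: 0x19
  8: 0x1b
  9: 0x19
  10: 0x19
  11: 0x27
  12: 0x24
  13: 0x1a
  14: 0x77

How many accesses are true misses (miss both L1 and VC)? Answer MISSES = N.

MISSES = 4

  [0] addr=0x27 blk=9 s=1: MISS | VC []
  [1] addr=0x74 blk=29 s=1: MISS | VC [9]
  [2] addr=0x1a blk=6 s=2: MISS | VC [9]
  [3] addr=0x18 blk=6 s=2: L1-HIT | VC [9]
  [4] addr=0x1a blk=6 s=2: L1-HIT | VC [9]
  [5] addr=0x26 blk=9 s=1: VC-HIT | VC [29]
  [6] addr=0x3b blk=14 s=2: MISS | VC [29, 6]
  [7] addr=0x19 blk=6 s=2: VC-HIT | VC [29, 14]
  [8] addr=0x1b blk=6 s=2: L1-HIT | VC [29, 14]
  [9] addr=0x19 blk=6 s=2: L1-HIT | VC [29, 14]
  [10] addr=0x19 blk=6 s=2: L1-HIT | VC [29, 14]
  [11] addr=0x27 blk=9 s=1: L1-HIT | VC [29, 14]
  [12] addr=0x24 blk=9 s=1: L1-HIT | VC [29, 14]
  [13] addr=0x1a blk=6 s=2: L1-HIT | VC [29, 14]
  [14] addr=0x77 blk=29 s=1: VC-HIT | VC [9, 14]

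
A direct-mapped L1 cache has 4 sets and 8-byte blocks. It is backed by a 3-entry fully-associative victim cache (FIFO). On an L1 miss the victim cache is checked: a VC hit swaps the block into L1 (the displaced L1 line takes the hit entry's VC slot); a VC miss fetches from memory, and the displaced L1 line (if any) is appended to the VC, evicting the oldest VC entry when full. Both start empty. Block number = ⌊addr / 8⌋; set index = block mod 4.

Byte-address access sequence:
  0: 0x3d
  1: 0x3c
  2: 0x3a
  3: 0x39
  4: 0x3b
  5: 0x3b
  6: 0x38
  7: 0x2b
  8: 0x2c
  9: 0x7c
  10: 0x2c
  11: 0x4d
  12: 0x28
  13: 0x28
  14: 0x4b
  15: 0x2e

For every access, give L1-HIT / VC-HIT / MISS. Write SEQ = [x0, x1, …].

SEQ = [MISS, L1-HIT, L1-HIT, L1-HIT, L1-HIT, L1-HIT, L1-HIT, MISS, L1-HIT, MISS, L1-HIT, MISS, VC-HIT, L1-HIT, VC-HIT, VC-HIT]

0: 0x3d (blk 7, set 3) → MISS  vc=[]
1: 0x3c (blk 7, set 3) → L1-HIT  vc=[]
2: 0x3a (blk 7, set 3) → L1-HIT  vc=[]
3: 0x39 (blk 7, set 3) → L1-HIT  vc=[]
4: 0x3b (blk 7, set 3) → L1-HIT  vc=[]
5: 0x3b (blk 7, set 3) → L1-HIT  vc=[]
6: 0x38 (blk 7, set 3) → L1-HIT  vc=[]
7: 0x2b (blk 5, set 1) → MISS  vc=[]
8: 0x2c (blk 5, set 1) → L1-HIT  vc=[]
9: 0x7c (blk 15, set 3) → MISS  vc=[7]
10: 0x2c (blk 5, set 1) → L1-HIT  vc=[7]
11: 0x4d (blk 9, set 1) → MISS  vc=[7, 5]
12: 0x28 (blk 5, set 1) → VC-HIT  vc=[7, 9]
13: 0x28 (blk 5, set 1) → L1-HIT  vc=[7, 9]
14: 0x4b (blk 9, set 1) → VC-HIT  vc=[7, 5]
15: 0x2e (blk 5, set 1) → VC-HIT  vc=[7, 9]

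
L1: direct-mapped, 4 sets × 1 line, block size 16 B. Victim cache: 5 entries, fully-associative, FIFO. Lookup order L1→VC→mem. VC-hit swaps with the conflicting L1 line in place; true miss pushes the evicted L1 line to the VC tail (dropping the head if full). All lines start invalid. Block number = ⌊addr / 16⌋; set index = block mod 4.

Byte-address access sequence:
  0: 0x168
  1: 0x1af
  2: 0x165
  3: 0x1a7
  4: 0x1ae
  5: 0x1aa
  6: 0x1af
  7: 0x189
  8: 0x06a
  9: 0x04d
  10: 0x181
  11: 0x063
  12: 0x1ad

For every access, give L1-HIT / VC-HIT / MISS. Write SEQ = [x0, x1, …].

SEQ = [MISS, MISS, VC-HIT, VC-HIT, L1-HIT, L1-HIT, L1-HIT, MISS, MISS, MISS, VC-HIT, L1-HIT, VC-HIT]

  [0] addr=0x168 blk=22 s=2: MISS | VC []
  [1] addr=0x1af blk=26 s=2: MISS | VC [22]
  [2] addr=0x165 blk=22 s=2: VC-HIT | VC [26]
  [3] addr=0x1a7 blk=26 s=2: VC-HIT | VC [22]
  [4] addr=0x1ae blk=26 s=2: L1-HIT | VC [22]
  [5] addr=0x1aa blk=26 s=2: L1-HIT | VC [22]
  [6] addr=0x1af blk=26 s=2: L1-HIT | VC [22]
  [7] addr=0x189 blk=24 s=0: MISS | VC [22]
  [8] addr=0x6a blk=6 s=2: MISS | VC [22, 26]
  [9] addr=0x4d blk=4 s=0: MISS | VC [22, 26, 24]
  [10] addr=0x181 blk=24 s=0: VC-HIT | VC [22, 26, 4]
  [11] addr=0x63 blk=6 s=2: L1-HIT | VC [22, 26, 4]
  [12] addr=0x1ad blk=26 s=2: VC-HIT | VC [22, 6, 4]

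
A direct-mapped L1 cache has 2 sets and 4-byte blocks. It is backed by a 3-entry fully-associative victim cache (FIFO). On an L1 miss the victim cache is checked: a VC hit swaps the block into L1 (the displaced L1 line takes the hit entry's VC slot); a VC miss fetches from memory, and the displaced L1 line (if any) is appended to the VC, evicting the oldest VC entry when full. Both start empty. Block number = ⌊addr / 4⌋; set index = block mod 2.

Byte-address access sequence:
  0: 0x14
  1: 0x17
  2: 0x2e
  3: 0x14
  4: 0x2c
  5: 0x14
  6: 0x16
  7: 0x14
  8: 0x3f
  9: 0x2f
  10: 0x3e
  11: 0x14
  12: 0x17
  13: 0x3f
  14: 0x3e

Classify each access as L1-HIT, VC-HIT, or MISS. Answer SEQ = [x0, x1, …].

#0 0x14→b5/s1 MISS; vc=[]
#1 0x17→b5/s1 L1-HIT; vc=[]
#2 0x2e→b11/s1 MISS; vc=[5]
#3 0x14→b5/s1 VC-HIT; vc=[11]
#4 0x2c→b11/s1 VC-HIT; vc=[5]
#5 0x14→b5/s1 VC-HIT; vc=[11]
#6 0x16→b5/s1 L1-HIT; vc=[11]
#7 0x14→b5/s1 L1-HIT; vc=[11]
#8 0x3f→b15/s1 MISS; vc=[11,5]
#9 0x2f→b11/s1 VC-HIT; vc=[15,5]
#10 0x3e→b15/s1 VC-HIT; vc=[11,5]
#11 0x14→b5/s1 VC-HIT; vc=[11,15]
#12 0x17→b5/s1 L1-HIT; vc=[11,15]
#13 0x3f→b15/s1 VC-HIT; vc=[11,5]
#14 0x3e→b15/s1 L1-HIT; vc=[11,5]

SEQ = [MISS, L1-HIT, MISS, VC-HIT, VC-HIT, VC-HIT, L1-HIT, L1-HIT, MISS, VC-HIT, VC-HIT, VC-HIT, L1-HIT, VC-HIT, L1-HIT]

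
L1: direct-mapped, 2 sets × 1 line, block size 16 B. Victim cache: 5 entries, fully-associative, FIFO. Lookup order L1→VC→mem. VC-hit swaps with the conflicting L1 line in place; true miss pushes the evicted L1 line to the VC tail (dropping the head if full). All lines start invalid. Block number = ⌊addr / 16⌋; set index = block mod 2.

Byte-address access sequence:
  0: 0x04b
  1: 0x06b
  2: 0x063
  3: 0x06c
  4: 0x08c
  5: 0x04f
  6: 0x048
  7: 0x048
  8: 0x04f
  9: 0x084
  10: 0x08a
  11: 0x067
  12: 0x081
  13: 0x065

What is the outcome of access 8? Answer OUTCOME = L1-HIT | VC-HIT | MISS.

0: 0x4b (blk 4, set 0) → MISS  vc=[]
1: 0x6b (blk 6, set 0) → MISS  vc=[4]
2: 0x63 (blk 6, set 0) → L1-HIT  vc=[4]
3: 0x6c (blk 6, set 0) → L1-HIT  vc=[4]
4: 0x8c (blk 8, set 0) → MISS  vc=[4, 6]
5: 0x4f (blk 4, set 0) → VC-HIT  vc=[8, 6]
6: 0x48 (blk 4, set 0) → L1-HIT  vc=[8, 6]
7: 0x48 (blk 4, set 0) → L1-HIT  vc=[8, 6]
8: 0x4f (blk 4, set 0) → L1-HIT  vc=[8, 6]
9: 0x84 (blk 8, set 0) → VC-HIT  vc=[4, 6]
10: 0x8a (blk 8, set 0) → L1-HIT  vc=[4, 6]
11: 0x67 (blk 6, set 0) → VC-HIT  vc=[4, 8]
12: 0x81 (blk 8, set 0) → VC-HIT  vc=[4, 6]
13: 0x65 (blk 6, set 0) → VC-HIT  vc=[4, 8]

OUTCOME = L1-HIT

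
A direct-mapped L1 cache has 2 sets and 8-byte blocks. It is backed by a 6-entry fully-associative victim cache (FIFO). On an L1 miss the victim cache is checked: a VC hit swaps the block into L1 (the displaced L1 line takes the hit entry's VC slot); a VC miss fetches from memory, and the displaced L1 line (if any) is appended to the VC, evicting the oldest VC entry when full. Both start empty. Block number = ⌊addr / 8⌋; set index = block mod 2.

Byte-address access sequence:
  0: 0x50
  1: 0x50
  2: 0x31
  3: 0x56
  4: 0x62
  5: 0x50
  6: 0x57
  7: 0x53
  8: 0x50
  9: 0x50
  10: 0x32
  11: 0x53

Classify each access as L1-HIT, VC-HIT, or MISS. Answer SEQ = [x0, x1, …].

SEQ = [MISS, L1-HIT, MISS, VC-HIT, MISS, VC-HIT, L1-HIT, L1-HIT, L1-HIT, L1-HIT, VC-HIT, VC-HIT]

  [0] addr=0x50 blk=10 s=0: MISS | VC []
  [1] addr=0x50 blk=10 s=0: L1-HIT | VC []
  [2] addr=0x31 blk=6 s=0: MISS | VC [10]
  [3] addr=0x56 blk=10 s=0: VC-HIT | VC [6]
  [4] addr=0x62 blk=12 s=0: MISS | VC [6, 10]
  [5] addr=0x50 blk=10 s=0: VC-HIT | VC [6, 12]
  [6] addr=0x57 blk=10 s=0: L1-HIT | VC [6, 12]
  [7] addr=0x53 blk=10 s=0: L1-HIT | VC [6, 12]
  [8] addr=0x50 blk=10 s=0: L1-HIT | VC [6, 12]
  [9] addr=0x50 blk=10 s=0: L1-HIT | VC [6, 12]
  [10] addr=0x32 blk=6 s=0: VC-HIT | VC [10, 12]
  [11] addr=0x53 blk=10 s=0: VC-HIT | VC [6, 12]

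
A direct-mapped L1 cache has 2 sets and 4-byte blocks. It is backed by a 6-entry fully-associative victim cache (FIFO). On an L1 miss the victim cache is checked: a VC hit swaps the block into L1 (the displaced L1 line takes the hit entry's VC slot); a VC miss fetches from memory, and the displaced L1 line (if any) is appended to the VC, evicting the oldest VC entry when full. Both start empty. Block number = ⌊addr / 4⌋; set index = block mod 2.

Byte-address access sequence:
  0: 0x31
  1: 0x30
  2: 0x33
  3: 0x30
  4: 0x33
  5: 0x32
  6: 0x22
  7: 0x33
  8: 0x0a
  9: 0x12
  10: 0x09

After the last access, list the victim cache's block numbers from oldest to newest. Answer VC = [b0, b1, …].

VC = [8, 12, 4]

  [0] addr=0x31 blk=12 s=0: MISS | VC []
  [1] addr=0x30 blk=12 s=0: L1-HIT | VC []
  [2] addr=0x33 blk=12 s=0: L1-HIT | VC []
  [3] addr=0x30 blk=12 s=0: L1-HIT | VC []
  [4] addr=0x33 blk=12 s=0: L1-HIT | VC []
  [5] addr=0x32 blk=12 s=0: L1-HIT | VC []
  [6] addr=0x22 blk=8 s=0: MISS | VC [12]
  [7] addr=0x33 blk=12 s=0: VC-HIT | VC [8]
  [8] addr=0xa blk=2 s=0: MISS | VC [8, 12]
  [9] addr=0x12 blk=4 s=0: MISS | VC [8, 12, 2]
  [10] addr=0x9 blk=2 s=0: VC-HIT | VC [8, 12, 4]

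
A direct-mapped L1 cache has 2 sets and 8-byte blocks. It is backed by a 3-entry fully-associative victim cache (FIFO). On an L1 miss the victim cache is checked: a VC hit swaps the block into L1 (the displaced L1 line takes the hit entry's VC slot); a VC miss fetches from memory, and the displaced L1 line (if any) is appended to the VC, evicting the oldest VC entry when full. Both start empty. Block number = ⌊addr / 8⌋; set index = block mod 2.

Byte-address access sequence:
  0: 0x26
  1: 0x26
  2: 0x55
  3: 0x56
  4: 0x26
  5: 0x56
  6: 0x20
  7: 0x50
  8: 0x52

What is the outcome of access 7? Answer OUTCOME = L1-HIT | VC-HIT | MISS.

OUTCOME = VC-HIT

0: 0x26 (blk 4, set 0) → MISS  vc=[]
1: 0x26 (blk 4, set 0) → L1-HIT  vc=[]
2: 0x55 (blk 10, set 0) → MISS  vc=[4]
3: 0x56 (blk 10, set 0) → L1-HIT  vc=[4]
4: 0x26 (blk 4, set 0) → VC-HIT  vc=[10]
5: 0x56 (blk 10, set 0) → VC-HIT  vc=[4]
6: 0x20 (blk 4, set 0) → VC-HIT  vc=[10]
7: 0x50 (blk 10, set 0) → VC-HIT  vc=[4]
8: 0x52 (blk 10, set 0) → L1-HIT  vc=[4]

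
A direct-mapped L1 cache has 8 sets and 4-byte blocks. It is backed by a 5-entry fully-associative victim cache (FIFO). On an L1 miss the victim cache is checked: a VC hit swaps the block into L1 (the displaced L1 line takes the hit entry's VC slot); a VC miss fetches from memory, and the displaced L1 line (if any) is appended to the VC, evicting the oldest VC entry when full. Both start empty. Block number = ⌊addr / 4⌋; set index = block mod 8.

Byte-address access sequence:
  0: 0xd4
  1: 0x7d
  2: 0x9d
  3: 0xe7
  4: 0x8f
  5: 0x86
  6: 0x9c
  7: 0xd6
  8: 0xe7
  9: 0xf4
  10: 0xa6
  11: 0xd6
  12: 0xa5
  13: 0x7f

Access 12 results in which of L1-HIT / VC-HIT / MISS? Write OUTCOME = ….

OUTCOME = L1-HIT

#0 0xd4→b53/s5 MISS; vc=[]
#1 0x7d→b31/s7 MISS; vc=[]
#2 0x9d→b39/s7 MISS; vc=[31]
#3 0xe7→b57/s1 MISS; vc=[31]
#4 0x8f→b35/s3 MISS; vc=[31]
#5 0x86→b33/s1 MISS; vc=[31,57]
#6 0x9c→b39/s7 L1-HIT; vc=[31,57]
#7 0xd6→b53/s5 L1-HIT; vc=[31,57]
#8 0xe7→b57/s1 VC-HIT; vc=[31,33]
#9 0xf4→b61/s5 MISS; vc=[31,33,53]
#10 0xa6→b41/s1 MISS; vc=[31,33,53,57]
#11 0xd6→b53/s5 VC-HIT; vc=[31,33,61,57]
#12 0xa5→b41/s1 L1-HIT; vc=[31,33,61,57]
#13 0x7f→b31/s7 VC-HIT; vc=[39,33,61,57]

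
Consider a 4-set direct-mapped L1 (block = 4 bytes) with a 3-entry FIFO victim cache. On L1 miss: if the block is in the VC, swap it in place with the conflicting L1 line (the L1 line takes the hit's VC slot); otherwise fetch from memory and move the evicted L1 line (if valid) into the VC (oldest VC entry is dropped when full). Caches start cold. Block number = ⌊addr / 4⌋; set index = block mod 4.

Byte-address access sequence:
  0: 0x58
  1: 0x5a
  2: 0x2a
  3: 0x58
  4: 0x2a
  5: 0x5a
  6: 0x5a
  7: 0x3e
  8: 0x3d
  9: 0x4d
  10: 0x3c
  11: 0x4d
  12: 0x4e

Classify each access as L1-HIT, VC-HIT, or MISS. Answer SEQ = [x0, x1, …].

SEQ = [MISS, L1-HIT, MISS, VC-HIT, VC-HIT, VC-HIT, L1-HIT, MISS, L1-HIT, MISS, VC-HIT, VC-HIT, L1-HIT]

  [0] addr=0x58 blk=22 s=2: MISS | VC []
  [1] addr=0x5a blk=22 s=2: L1-HIT | VC []
  [2] addr=0x2a blk=10 s=2: MISS | VC [22]
  [3] addr=0x58 blk=22 s=2: VC-HIT | VC [10]
  [4] addr=0x2a blk=10 s=2: VC-HIT | VC [22]
  [5] addr=0x5a blk=22 s=2: VC-HIT | VC [10]
  [6] addr=0x5a blk=22 s=2: L1-HIT | VC [10]
  [7] addr=0x3e blk=15 s=3: MISS | VC [10]
  [8] addr=0x3d blk=15 s=3: L1-HIT | VC [10]
  [9] addr=0x4d blk=19 s=3: MISS | VC [10, 15]
  [10] addr=0x3c blk=15 s=3: VC-HIT | VC [10, 19]
  [11] addr=0x4d blk=19 s=3: VC-HIT | VC [10, 15]
  [12] addr=0x4e blk=19 s=3: L1-HIT | VC [10, 15]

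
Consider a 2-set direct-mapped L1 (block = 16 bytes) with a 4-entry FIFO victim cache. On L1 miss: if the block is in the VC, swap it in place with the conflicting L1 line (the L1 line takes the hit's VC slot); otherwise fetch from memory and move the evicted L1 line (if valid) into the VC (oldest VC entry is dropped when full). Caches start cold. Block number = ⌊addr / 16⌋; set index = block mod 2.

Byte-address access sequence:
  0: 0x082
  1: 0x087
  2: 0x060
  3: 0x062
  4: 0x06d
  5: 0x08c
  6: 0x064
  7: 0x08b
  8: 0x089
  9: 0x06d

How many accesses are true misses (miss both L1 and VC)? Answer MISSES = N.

0: 0x82 (blk 8, set 0) → MISS  vc=[]
1: 0x87 (blk 8, set 0) → L1-HIT  vc=[]
2: 0x60 (blk 6, set 0) → MISS  vc=[8]
3: 0x62 (blk 6, set 0) → L1-HIT  vc=[8]
4: 0x6d (blk 6, set 0) → L1-HIT  vc=[8]
5: 0x8c (blk 8, set 0) → VC-HIT  vc=[6]
6: 0x64 (blk 6, set 0) → VC-HIT  vc=[8]
7: 0x8b (blk 8, set 0) → VC-HIT  vc=[6]
8: 0x89 (blk 8, set 0) → L1-HIT  vc=[6]
9: 0x6d (blk 6, set 0) → VC-HIT  vc=[8]

MISSES = 2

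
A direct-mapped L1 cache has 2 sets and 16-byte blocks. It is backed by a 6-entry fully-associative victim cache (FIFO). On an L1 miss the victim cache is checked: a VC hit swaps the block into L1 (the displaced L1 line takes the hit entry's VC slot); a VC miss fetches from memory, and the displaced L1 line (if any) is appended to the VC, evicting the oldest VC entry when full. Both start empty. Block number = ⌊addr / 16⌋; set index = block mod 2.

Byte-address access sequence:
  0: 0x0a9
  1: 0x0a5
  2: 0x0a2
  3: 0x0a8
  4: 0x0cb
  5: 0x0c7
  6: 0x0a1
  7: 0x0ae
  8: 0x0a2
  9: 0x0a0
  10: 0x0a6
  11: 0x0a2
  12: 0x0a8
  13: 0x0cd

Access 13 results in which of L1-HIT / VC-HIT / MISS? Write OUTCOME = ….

OUTCOME = VC-HIT

0: 0xa9 (blk 10, set 0) → MISS  vc=[]
1: 0xa5 (blk 10, set 0) → L1-HIT  vc=[]
2: 0xa2 (blk 10, set 0) → L1-HIT  vc=[]
3: 0xa8 (blk 10, set 0) → L1-HIT  vc=[]
4: 0xcb (blk 12, set 0) → MISS  vc=[10]
5: 0xc7 (blk 12, set 0) → L1-HIT  vc=[10]
6: 0xa1 (blk 10, set 0) → VC-HIT  vc=[12]
7: 0xae (blk 10, set 0) → L1-HIT  vc=[12]
8: 0xa2 (blk 10, set 0) → L1-HIT  vc=[12]
9: 0xa0 (blk 10, set 0) → L1-HIT  vc=[12]
10: 0xa6 (blk 10, set 0) → L1-HIT  vc=[12]
11: 0xa2 (blk 10, set 0) → L1-HIT  vc=[12]
12: 0xa8 (blk 10, set 0) → L1-HIT  vc=[12]
13: 0xcd (blk 12, set 0) → VC-HIT  vc=[10]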